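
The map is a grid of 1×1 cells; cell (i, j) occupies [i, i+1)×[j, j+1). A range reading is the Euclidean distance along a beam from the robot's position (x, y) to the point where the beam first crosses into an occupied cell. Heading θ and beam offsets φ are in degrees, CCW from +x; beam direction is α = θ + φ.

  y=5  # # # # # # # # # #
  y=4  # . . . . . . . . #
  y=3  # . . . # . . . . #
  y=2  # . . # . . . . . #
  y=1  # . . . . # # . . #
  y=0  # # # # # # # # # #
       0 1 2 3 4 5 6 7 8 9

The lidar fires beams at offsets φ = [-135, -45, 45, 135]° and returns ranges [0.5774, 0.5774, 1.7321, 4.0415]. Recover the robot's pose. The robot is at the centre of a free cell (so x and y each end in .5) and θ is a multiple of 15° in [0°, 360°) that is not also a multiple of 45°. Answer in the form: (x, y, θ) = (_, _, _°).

Enumerate (i+0.5, j+0.5, θ) over the 28 free cells and 16 admissible headings. For each, cast all 4 beams and compare to the given ranges.
  (7.5, 2.5, 105°): beam 1 = 1.7321 ≠ 0.5774 ✗
  (6.5, 4.5, 15°): beam 1 = 2.8868 ≠ 0.5774 ✗
  (7.5, 2.5, 330°): beam 1 = 1.9319 ≠ 0.5774 ✗
  (6.5, 3.5, 150°): beam 1 = 2.5882 ≠ 0.5774 ✗
  …
  (7.5, 1.5, 345°): r_1=0.5774, r_2=0.5774, r_3=1.7321, r_4=4.0415 — all match ✓
Only this pose fits every beam.

(x, y, θ) = (7.5, 1.5, 345°)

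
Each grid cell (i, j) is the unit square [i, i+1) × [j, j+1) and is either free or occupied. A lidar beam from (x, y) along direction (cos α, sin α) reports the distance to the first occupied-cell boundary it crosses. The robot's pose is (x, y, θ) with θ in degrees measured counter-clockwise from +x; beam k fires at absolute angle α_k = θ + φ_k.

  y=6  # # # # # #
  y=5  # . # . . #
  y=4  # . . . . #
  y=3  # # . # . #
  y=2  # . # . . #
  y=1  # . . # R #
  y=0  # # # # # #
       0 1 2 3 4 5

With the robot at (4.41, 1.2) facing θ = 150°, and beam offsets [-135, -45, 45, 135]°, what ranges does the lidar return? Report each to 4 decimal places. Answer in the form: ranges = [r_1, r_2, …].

beam 1: φ=-135°, α=15°
  cosα=0.9659 sinα=0.2588 | (4,1) | tMaxX 0.6108 tMaxY 3.0910 | tΔX 1.0353 tΔY 3.8637
    t=0.6108 [x] (5,1) — stop
  → r_1 = 0.6108
beam 2: φ=-45°, α=105°
  cosα=-0.2588 sinα=0.9659 | (4,1) | tMaxX 1.5841 tMaxY 0.8282 | tΔX 3.8637 tΔY 1.0353
    t=0.8282 [y] (4,2)
    t=1.5841 [x] (3,2)
    t=1.8635 [y] (3,3) — stop
  → r_2 = 1.8635
beam 3: φ=45°, α=195°
  cosα=-0.9659 sinα=-0.2588 | (4,1) | tMaxX 0.4245 tMaxY 0.7727 | tΔX 1.0353 tΔY 3.8637
    t=0.4245 [x] (3,1) — stop
  → r_3 = 0.4245
beam 4: φ=135°, α=285°
  cosα=0.2588 sinα=-0.9659 | (4,1) | tMaxX 2.2796 tMaxY 0.2071 | tΔX 3.8637 tΔY 1.0353
    t=0.2071 [y] (4,0) — stop
  → r_4 = 0.2071

ranges = [0.6108, 1.8635, 0.4245, 0.2071]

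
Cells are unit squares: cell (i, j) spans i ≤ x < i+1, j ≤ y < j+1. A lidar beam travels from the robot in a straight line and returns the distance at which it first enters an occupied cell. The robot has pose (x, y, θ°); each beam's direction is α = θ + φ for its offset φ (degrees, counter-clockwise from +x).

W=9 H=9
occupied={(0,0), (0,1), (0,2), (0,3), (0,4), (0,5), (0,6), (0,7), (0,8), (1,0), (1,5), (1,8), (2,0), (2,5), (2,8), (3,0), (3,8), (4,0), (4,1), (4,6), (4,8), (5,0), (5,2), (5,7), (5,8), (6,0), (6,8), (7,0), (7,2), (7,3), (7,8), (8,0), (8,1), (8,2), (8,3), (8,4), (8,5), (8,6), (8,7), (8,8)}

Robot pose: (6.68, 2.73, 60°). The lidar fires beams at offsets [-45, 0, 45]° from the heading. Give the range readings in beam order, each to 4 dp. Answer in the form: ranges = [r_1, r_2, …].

ranges = [0.3313, 0.6400, 4.4206]

beam 1: φ=-45°, α=15°
  direction (0.9659, 0.2588); cell (6,2); t to first gridline: x 0.3313, y 1.0432 (then +1.0353 / +3.8637)
    (7,2) via x @ 0.3313  # hit
  → r_1 = 0.3313
beam 2: φ=0°, α=60°
  direction (0.5000, 0.8660); cell (6,2); t to first gridline: x 0.6400, y 0.3118 (then +2.0000 / +1.1547)
    (6,3) via y @ 0.3118
    (7,3) via x @ 0.6400  # hit
  → r_2 = 0.6400
beam 3: φ=45°, α=105°
  direction (-0.2588, 0.9659); cell (6,2); t to first gridline: x 2.6273, y 0.2795 (then +3.8637 / +1.0353)
    (6,3) via y @ 0.2795
    (6,4) via y @ 1.3148
    (6,5) via y @ 2.3501
    (5,5) via x @ 2.6273
    (5,6) via y @ 3.3854
    (5,7) via y @ 4.4206  # hit
  → r_3 = 4.4206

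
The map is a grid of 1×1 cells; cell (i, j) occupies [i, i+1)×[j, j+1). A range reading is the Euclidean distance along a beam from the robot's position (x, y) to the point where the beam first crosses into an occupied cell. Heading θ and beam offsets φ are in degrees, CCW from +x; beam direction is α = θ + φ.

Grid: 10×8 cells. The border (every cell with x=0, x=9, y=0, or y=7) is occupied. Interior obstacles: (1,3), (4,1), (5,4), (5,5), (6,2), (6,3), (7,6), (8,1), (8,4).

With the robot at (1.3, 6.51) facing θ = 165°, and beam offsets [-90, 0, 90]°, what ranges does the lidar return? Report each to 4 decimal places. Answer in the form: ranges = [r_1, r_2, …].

beam 1: φ=-90°, α=75°
  direction (0.2588, 0.9659); cell (1,6); t to first gridline: x 2.7046, y 0.5073 (then +3.8637 / +1.0353)
    (1,7) via y @ 0.5073  # hit
  → r_1 = 0.5073
beam 2: φ=0°, α=165°
  direction (-0.9659, 0.2588); cell (1,6); t to first gridline: x 0.3106, y 1.8932 (then +1.0353 / +3.8637)
    (0,6) via x @ 0.3106  # hit
  → r_2 = 0.3106
beam 3: φ=90°, α=255°
  direction (-0.2588, -0.9659); cell (1,6); t to first gridline: x 1.1591, y 0.5280 (then +3.8637 / +1.0353)
    (1,5) via y @ 0.5280
    (0,5) via x @ 1.1591  # hit
  → r_3 = 1.1591

ranges = [0.5073, 0.3106, 1.1591]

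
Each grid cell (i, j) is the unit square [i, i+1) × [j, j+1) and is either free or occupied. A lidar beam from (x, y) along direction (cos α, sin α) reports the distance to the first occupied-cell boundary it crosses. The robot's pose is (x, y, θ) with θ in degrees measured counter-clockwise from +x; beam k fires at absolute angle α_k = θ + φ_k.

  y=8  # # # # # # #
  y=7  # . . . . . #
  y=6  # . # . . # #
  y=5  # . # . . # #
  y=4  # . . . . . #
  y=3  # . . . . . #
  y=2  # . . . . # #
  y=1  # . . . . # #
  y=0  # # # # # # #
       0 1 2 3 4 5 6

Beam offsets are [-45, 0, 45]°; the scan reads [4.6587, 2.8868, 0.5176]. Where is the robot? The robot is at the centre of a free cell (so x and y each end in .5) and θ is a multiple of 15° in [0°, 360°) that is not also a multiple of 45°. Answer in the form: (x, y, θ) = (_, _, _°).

(x, y, θ) = (4.5, 5.5, 300°)

Enumerate (i+0.5, j+0.5, θ) over the 29 free cells and 16 admissible headings. For each, cast all 3 beams and compare to the given ranges.
  (3.5, 1.5, 195°): beam 1 = 2.8868 ≠ 4.6587 ✗
  (3.5, 3.5, 105°): beam 1 = 3.0000 ≠ 4.6587 ✗
  (3.5, 5.5, 30°): beam 1 = 1.5529 ≠ 4.6587 ✗
  (5.5, 4.5, 240°): beam 2 = 4.0415 ≠ 2.8868 ✗
  (1.5, 7.5, 120°): beam 1 = 0.5176 ≠ 4.6587 ✗
  …
  (4.5, 5.5, 300°): r_1=4.6587, r_2=2.8868, r_3=0.5176 — all match ✓
No second candidate reproduces the full scan.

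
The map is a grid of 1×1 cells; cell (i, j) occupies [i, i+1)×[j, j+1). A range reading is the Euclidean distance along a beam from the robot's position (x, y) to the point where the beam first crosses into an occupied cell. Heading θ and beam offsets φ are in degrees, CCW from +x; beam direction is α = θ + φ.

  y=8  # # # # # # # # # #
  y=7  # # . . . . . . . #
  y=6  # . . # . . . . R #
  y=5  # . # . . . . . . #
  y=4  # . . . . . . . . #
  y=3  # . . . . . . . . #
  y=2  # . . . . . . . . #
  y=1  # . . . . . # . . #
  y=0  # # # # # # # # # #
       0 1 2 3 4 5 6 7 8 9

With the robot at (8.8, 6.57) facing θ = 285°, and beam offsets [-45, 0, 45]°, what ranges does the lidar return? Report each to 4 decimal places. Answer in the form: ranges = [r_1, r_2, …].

beam 1: φ=-45°, α=240°
  direction (-0.5000, -0.8660); cell (8,6); t to first gridline: x 1.6000, y 0.6582 (then +2.0000 / +1.1547)
    (8,5) via y @ 0.6582
    (7,5) via x @ 1.6000
    (7,4) via y @ 1.8129
    (7,3) via y @ 2.9676
    (6,3) via x @ 3.6000
    (6,2) via y @ 4.1223
    (6,1) via y @ 5.2770  # hit
  → r_1 = 5.2770
beam 2: φ=0°, α=285°
  direction (0.2588, -0.9659); cell (8,6); t to first gridline: x 0.7727, y 0.5901 (then +3.8637 / +1.0353)
    (8,5) via y @ 0.5901
    (9,5) via x @ 0.7727  # hit
  → r_2 = 0.7727
beam 3: φ=45°, α=330°
  direction (0.8660, -0.5000); cell (8,6); t to first gridline: x 0.2309, y 1.1400 (then +1.1547 / +2.0000)
    (9,6) via x @ 0.2309  # hit
  → r_3 = 0.2309

ranges = [5.2770, 0.7727, 0.2309]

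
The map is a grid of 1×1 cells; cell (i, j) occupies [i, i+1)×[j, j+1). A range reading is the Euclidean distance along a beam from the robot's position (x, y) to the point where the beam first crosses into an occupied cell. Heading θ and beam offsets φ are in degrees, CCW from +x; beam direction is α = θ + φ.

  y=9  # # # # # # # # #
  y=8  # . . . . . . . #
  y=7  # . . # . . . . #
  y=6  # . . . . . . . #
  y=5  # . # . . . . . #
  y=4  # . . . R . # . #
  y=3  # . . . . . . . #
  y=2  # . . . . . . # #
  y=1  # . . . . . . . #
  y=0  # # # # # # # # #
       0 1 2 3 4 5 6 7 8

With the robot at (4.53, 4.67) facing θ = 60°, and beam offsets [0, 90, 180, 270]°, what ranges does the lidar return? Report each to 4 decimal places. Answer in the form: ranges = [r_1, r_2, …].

beam 1: φ=0°, α=60°
  direction (0.5000, 0.8660); cell (4,4); t to first gridline: x 0.9400, y 0.3811 (then +2.0000 / +1.1547)
    (4,5) via y @ 0.3811
    (5,5) via x @ 0.9400
    (5,6) via y @ 1.5358
    (5,7) via y @ 2.6905
    (6,7) via x @ 2.9400
    (6,8) via y @ 3.8452
    (7,8) via x @ 4.9400
    (7,9) via y @ 4.9999  # hit
  → r_1 = 4.9999
beam 2: φ=90°, α=150°
  direction (-0.8660, 0.5000); cell (4,4); t to first gridline: x 0.6120, y 0.6600 (then +1.1547 / +2.0000)
    (3,4) via x @ 0.6120
    (3,5) via y @ 0.6600
    (2,5) via x @ 1.7667  # hit
  → r_2 = 1.7667
beam 3: φ=180°, α=240°
  direction (-0.5000, -0.8660); cell (4,4); t to first gridline: x 1.0600, y 0.7736 (then +2.0000 / +1.1547)
    (4,3) via y @ 0.7736
    (3,3) via x @ 1.0600
    (3,2) via y @ 1.9283
    (2,2) via x @ 3.0600
    (2,1) via y @ 3.0831
    (2,0) via y @ 4.2378  # hit
  → r_3 = 4.2378
beam 4: φ=270°, α=330°
  direction (0.8660, -0.5000); cell (4,4); t to first gridline: x 0.5427, y 1.3400 (then +1.1547 / +2.0000)
    (5,4) via x @ 0.5427
    (5,3) via y @ 1.3400
    (6,3) via x @ 1.6974
    (7,3) via x @ 2.8521
    (7,2) via y @ 3.3400  # hit
  → r_4 = 3.3400

ranges = [4.9999, 1.7667, 4.2378, 3.3400]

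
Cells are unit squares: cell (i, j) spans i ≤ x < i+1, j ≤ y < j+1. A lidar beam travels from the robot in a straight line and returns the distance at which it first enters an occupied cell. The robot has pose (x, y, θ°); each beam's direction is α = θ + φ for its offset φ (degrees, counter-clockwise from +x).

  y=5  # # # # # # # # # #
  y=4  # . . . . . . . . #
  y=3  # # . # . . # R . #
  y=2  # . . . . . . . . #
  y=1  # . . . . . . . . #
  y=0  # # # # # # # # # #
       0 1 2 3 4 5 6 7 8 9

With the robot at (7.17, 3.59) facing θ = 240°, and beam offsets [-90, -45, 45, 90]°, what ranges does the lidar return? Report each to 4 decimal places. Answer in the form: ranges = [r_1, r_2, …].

ranges = [0.1963, 0.1760, 2.6814, 2.1131]

beam 1: φ=-90°, α=150°
  cosα=-0.8660 sinα=0.5000 | (7,3) | tMaxX 0.1963 tMaxY 0.8200 | tΔX 1.1547 tΔY 2.0000
    t=0.1963 [x] (6,3) — stop
  → r_1 = 0.1963
beam 2: φ=-45°, α=195°
  cosα=-0.9659 sinα=-0.2588 | (7,3) | tMaxX 0.1760 tMaxY 2.2796 | tΔX 1.0353 tΔY 3.8637
    t=0.1760 [x] (6,3) — stop
  → r_2 = 0.1760
beam 3: φ=45°, α=285°
  cosα=0.2588 sinα=-0.9659 | (7,3) | tMaxX 3.2069 tMaxY 0.6108 | tΔX 3.8637 tΔY 1.0353
    t=0.6108 [y] (7,2)
    t=1.6461 [y] (7,1)
    t=2.6814 [y] (7,0) — stop
  → r_3 = 2.6814
beam 4: φ=90°, α=330°
  cosα=0.8660 sinα=-0.5000 | (7,3) | tMaxX 0.9584 tMaxY 1.1800 | tΔX 1.1547 tΔY 2.0000
    t=0.9584 [x] (8,3)
    t=1.1800 [y] (8,2)
    t=2.1131 [x] (9,2) — stop
  → r_4 = 2.1131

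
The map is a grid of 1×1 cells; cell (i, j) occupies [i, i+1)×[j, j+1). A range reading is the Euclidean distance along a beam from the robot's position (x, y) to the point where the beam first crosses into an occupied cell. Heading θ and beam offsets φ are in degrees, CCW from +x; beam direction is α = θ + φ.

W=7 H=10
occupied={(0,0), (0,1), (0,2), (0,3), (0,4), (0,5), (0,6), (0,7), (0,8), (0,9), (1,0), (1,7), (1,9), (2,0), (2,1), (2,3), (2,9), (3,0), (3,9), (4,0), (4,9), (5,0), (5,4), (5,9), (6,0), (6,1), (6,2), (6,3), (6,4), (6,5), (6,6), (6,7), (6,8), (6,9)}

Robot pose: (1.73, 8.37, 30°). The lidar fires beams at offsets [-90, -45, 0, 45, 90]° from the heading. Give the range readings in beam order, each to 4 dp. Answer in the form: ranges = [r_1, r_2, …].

beam 1: φ=-90°, α=300°
  direction (0.5000, -0.8660); cell (1,8); t to first gridline: x 0.5400, y 0.4272 (then +2.0000 / +1.1547)
    (1,7) via y @ 0.4272  # hit
  → r_1 = 0.4272
beam 2: φ=-45°, α=345°
  direction (0.9659, -0.2588); cell (1,8); t to first gridline: x 0.2795, y 1.4296 (then +1.0353 / +3.8637)
    (2,8) via x @ 0.2795
    (3,8) via x @ 1.3148
    (3,7) via y @ 1.4296
    (4,7) via x @ 2.3501
    (5,7) via x @ 3.3854
    (6,7) via x @ 4.4206  # hit
  → r_2 = 4.4206
beam 3: φ=0°, α=30°
  direction (0.8660, 0.5000); cell (1,8); t to first gridline: x 0.3118, y 1.2600 (then +1.1547 / +2.0000)
    (2,8) via x @ 0.3118
    (2,9) via y @ 1.2600  # hit
  → r_3 = 1.2600
beam 4: φ=45°, α=75°
  direction (0.2588, 0.9659); cell (1,8); t to first gridline: x 1.0432, y 0.6522 (then +3.8637 / +1.0353)
    (1,9) via y @ 0.6522  # hit
  → r_4 = 0.6522
beam 5: φ=90°, α=120°
  direction (-0.5000, 0.8660); cell (1,8); t to first gridline: x 1.4600, y 0.7275 (then +2.0000 / +1.1547)
    (1,9) via y @ 0.7275  # hit
  → r_5 = 0.7275

ranges = [0.4272, 4.4206, 1.2600, 0.6522, 0.7275]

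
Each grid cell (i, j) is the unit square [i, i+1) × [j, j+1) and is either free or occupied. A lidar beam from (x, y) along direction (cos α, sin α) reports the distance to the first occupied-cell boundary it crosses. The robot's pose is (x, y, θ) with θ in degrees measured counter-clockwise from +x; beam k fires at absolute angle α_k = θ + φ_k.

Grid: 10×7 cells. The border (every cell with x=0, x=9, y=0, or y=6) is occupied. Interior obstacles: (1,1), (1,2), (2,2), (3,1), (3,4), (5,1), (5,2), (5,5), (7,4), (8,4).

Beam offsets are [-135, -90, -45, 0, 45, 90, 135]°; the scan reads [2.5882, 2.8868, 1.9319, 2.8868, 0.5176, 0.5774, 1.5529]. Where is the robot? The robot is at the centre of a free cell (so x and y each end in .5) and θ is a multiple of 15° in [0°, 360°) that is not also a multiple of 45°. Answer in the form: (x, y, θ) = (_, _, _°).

Candidates: 30 free-cell centres × 16 headings = 480 poses. Raycast each; keep the one whose scan matches to 4 dp.
  (7.5, 3.5, 120°): beam 1 = 1.5529 ≠ 2.5882 ✗
  (3.5, 3.5, 15°): beam 1 = 1.0000 ≠ 2.5882 ✗
  (7.5, 2.5, 120°): beam 1 = 1.5529 ≠ 2.5882 ✗
  (8.5, 2.5, 300°): beam 1 = 7.7646 ≠ 2.5882 ✗
  …
  (6.5, 2.5, 120°): r_1=2.5882, r_2=2.8868, r_3=1.9319, r_4=2.8868, r_5=0.5176, r_6=0.5774, r_7=1.5529 — all match ✓
Unique over the lattice → pose = (6.5, 2.5, 120°).

(x, y, θ) = (6.5, 2.5, 120°)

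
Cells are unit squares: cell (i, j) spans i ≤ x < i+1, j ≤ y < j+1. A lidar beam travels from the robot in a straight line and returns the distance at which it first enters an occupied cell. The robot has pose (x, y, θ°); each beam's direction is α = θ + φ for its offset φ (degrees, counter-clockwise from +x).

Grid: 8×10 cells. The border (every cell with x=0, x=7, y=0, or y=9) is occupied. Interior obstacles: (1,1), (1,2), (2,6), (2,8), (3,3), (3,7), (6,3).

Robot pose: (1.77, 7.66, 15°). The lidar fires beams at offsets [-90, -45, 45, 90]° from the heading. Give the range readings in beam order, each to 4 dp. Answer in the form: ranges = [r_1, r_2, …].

beam 1: φ=-90°, α=285°
  cosα=0.2588 sinα=-0.9659 | (1,7) | tMaxX 0.8887 tMaxY 0.6833 | tΔX 3.8637 tΔY 1.0353
    t=0.6833 [y] (1,6)
    t=0.8887 [x] (2,6) — stop
  → r_1 = 0.8887
beam 2: φ=-45°, α=330°
  cosα=0.8660 sinα=-0.5000 | (1,7) | tMaxX 0.2656 tMaxY 1.3200 | tΔX 1.1547 tΔY 2.0000
    t=0.2656 [x] (2,7)
    t=1.3200 [y] (2,6) — stop
  → r_2 = 1.3200
beam 3: φ=45°, α=60°
  cosα=0.5000 sinα=0.8660 | (1,7) | tMaxX 0.4600 tMaxY 0.3926 | tΔX 2.0000 tΔY 1.1547
    t=0.3926 [y] (1,8)
    t=0.4600 [x] (2,8) — stop
  → r_3 = 0.4600
beam 4: φ=90°, α=105°
  cosα=-0.2588 sinα=0.9659 | (1,7) | tMaxX 2.9751 tMaxY 0.3520 | tΔX 3.8637 tΔY 1.0353
    t=0.3520 [y] (1,8)
    t=1.3873 [y] (1,9) — stop
  → r_4 = 1.3873

ranges = [0.8887, 1.3200, 0.4600, 1.3873]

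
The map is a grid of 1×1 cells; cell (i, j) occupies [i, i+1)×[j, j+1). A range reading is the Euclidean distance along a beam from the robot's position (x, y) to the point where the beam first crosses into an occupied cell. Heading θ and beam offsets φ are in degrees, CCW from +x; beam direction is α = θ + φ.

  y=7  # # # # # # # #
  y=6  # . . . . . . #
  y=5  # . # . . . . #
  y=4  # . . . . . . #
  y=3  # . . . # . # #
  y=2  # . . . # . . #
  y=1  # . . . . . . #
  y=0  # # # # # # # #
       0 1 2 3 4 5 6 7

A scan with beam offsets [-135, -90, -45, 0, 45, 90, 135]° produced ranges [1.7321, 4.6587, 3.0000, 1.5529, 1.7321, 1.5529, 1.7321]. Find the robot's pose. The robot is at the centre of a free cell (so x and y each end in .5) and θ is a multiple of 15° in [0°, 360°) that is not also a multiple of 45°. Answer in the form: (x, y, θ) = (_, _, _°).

(x, y, θ) = (2.5, 2.5, 165°)

Candidates: 32 free-cell centres × 16 headings = 512 poses. Raycast each; keep the one whose scan matches to 4 dp.
  (1.5, 6.5, 150°): beam 1 = 1.9319 ≠ 1.7321 ✗
  (5.5, 5.5, 105°): beam 2 = 1.5529 ≠ 4.6587 ✗
  (6.5, 1.5, 210°): beam 1 = 1.5529 ≠ 1.7321 ✗
  …
  (2.5, 2.5, 165°): r_1=1.7321, r_2=4.6587, r_3=3.0000, r_4=1.5529, r_5=1.7321, r_6=1.5529, r_7=1.7321 — all match ✓
No second candidate reproduces the full scan.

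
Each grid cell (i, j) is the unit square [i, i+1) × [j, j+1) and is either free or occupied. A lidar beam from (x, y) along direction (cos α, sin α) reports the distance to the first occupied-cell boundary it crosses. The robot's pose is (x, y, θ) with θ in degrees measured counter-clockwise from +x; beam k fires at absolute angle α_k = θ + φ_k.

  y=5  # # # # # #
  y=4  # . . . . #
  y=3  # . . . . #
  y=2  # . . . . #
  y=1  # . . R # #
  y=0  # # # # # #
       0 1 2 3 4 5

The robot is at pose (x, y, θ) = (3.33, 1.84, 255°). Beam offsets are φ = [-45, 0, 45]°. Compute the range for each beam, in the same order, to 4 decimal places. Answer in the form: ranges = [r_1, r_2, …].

ranges = [1.6800, 0.8696, 0.9699]

beam 1: φ=-45°, α=210°
  dir = (cos 210°, sin 210°) = (-0.8660, -0.5000); from cell (3,1)
  next x-line at t=0.3811, next y-line at t=1.6800; Δt_x=1.1547, Δt_y=2.0000
    x: enter (2,1) at t=0.3811
    x: enter (1,1) at t=1.5358
    y: enter (1,0) at t=1.6800 ← occupied
  → r_1 = 1.6800
beam 2: φ=0°, α=255°
  dir = (cos 255°, sin 255°) = (-0.2588, -0.9659); from cell (3,1)
  next x-line at t=1.2750, next y-line at t=0.8696; Δt_x=3.8637, Δt_y=1.0353
    y: enter (3,0) at t=0.8696 ← occupied
  → r_2 = 0.8696
beam 3: φ=45°, α=300°
  dir = (cos 300°, sin 300°) = (0.5000, -0.8660); from cell (3,1)
  next x-line at t=1.3400, next y-line at t=0.9699; Δt_x=2.0000, Δt_y=1.1547
    y: enter (3,0) at t=0.9699 ← occupied
  → r_3 = 0.9699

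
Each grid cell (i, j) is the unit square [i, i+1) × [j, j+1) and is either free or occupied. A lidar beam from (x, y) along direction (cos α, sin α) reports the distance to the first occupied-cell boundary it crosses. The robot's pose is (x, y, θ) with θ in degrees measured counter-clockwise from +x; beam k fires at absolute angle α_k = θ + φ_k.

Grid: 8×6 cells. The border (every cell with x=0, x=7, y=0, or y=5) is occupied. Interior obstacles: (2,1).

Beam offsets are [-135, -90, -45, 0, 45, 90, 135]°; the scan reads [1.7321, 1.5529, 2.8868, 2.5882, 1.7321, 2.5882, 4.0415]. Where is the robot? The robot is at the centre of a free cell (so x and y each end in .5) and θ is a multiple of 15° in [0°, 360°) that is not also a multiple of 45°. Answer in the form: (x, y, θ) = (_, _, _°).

Enumerate (i+0.5, j+0.5, θ) over the 23 free cells and 16 admissible headings. For each, cast all 7 beams and compare to the given ranges.
  (3.5, 1.5, 60°): beam 1 = 0.5176 ≠ 1.7321 ✗
  (3.5, 2.5, 15°): beam 1 = 1.0000 ≠ 1.7321 ✗
  (3.5, 1.5, 120°): beam 1 = 1.9319 ≠ 1.7321 ✗
  (6.5, 2.5, 285°): beam 1 = 5.0000 ≠ 1.7321 ✗
  (5.5, 4.5, 285°): beam 1 = 1.0000 ≠ 1.7321 ✗
  …
  (3.5, 3.5, 195°): r_1=1.7321, r_2=1.5529, r_3=2.8868, r_4=2.5882, r_5=1.7321, r_6=2.5882, r_7=4.0415 — all match ✓
Unique over the lattice → pose = (3.5, 3.5, 195°).

(x, y, θ) = (3.5, 3.5, 195°)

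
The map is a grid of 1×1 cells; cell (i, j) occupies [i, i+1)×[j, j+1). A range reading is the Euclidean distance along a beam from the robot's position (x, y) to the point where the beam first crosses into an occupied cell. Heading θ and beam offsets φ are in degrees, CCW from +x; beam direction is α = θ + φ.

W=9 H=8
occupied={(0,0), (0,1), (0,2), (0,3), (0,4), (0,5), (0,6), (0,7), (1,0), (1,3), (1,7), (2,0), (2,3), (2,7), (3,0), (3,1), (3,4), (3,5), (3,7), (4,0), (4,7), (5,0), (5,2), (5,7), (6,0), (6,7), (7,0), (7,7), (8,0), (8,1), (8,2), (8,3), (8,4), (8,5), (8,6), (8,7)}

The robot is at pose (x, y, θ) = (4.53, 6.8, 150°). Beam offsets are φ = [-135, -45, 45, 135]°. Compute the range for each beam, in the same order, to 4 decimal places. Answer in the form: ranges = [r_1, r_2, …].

beam 1: φ=-135°, α=15°
  dir = (cos 15°, sin 15°) = (0.9659, 0.2588); from cell (4,6)
  next x-line at t=0.4866, next y-line at t=0.7727; Δt_x=1.0353, Δt_y=3.8637
    x: enter (5,6) at t=0.4866
    y: enter (5,7) at t=0.7727 ← occupied
  → r_1 = 0.7727
beam 2: φ=-45°, α=105°
  dir = (cos 105°, sin 105°) = (-0.2588, 0.9659); from cell (4,6)
  next x-line at t=2.0478, next y-line at t=0.2071; Δt_x=3.8637, Δt_y=1.0353
    y: enter (4,7) at t=0.2071 ← occupied
  → r_2 = 0.2071
beam 3: φ=45°, α=195°
  dir = (cos 195°, sin 195°) = (-0.9659, -0.2588); from cell (4,6)
  next x-line at t=0.5487, next y-line at t=3.0910; Δt_x=1.0353, Δt_y=3.8637
    x: enter (3,6) at t=0.5487
    x: enter (2,6) at t=1.5840
    x: enter (1,6) at t=2.6192
    y: enter (1,5) at t=3.0910
    x: enter (0,5) at t=3.6545 ← occupied
  → r_3 = 3.6545
beam 4: φ=135°, α=285°
  dir = (cos 285°, sin 285°) = (0.2588, -0.9659); from cell (4,6)
  next x-line at t=1.8159, next y-line at t=0.8282; Δt_x=3.8637, Δt_y=1.0353
    y: enter (4,5) at t=0.8282
    x: enter (5,5) at t=1.8159
    y: enter (5,4) at t=1.8635
    y: enter (5,3) at t=2.8988
    y: enter (5,2) at t=3.9340 ← occupied
  → r_4 = 3.9340

ranges = [0.7727, 0.2071, 3.6545, 3.9340]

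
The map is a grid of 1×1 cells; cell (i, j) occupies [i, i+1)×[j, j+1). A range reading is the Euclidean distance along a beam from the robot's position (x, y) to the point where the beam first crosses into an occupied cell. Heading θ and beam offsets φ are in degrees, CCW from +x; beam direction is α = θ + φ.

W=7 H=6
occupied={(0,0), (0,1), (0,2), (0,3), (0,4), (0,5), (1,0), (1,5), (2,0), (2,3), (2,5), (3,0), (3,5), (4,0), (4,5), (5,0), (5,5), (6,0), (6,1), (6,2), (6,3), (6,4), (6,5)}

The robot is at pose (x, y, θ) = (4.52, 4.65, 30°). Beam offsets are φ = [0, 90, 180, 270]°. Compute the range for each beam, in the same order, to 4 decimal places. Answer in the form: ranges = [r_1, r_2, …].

beam 1: φ=0°, α=30°
  cosα=0.8660 sinα=0.5000 | (4,4) | tMaxX 0.5543 tMaxY 0.7000 | tΔX 1.1547 tΔY 2.0000
    t=0.5543 [x] (5,4)
    t=0.7000 [y] (5,5) — stop
  → r_1 = 0.7000
beam 2: φ=90°, α=120°
  cosα=-0.5000 sinα=0.8660 | (4,4) | tMaxX 1.0400 tMaxY 0.4041 | tΔX 2.0000 tΔY 1.1547
    t=0.4041 [y] (4,5) — stop
  → r_2 = 0.4041
beam 3: φ=180°, α=210°
  cosα=-0.8660 sinα=-0.5000 | (4,4) | tMaxX 0.6004 tMaxY 1.3000 | tΔX 1.1547 tΔY 2.0000
    t=0.6004 [x] (3,4)
    t=1.3000 [y] (3,3)
    t=1.7551 [x] (2,3) — stop
  → r_3 = 1.7551
beam 4: φ=270°, α=300°
  cosα=0.5000 sinα=-0.8660 | (4,4) | tMaxX 0.9600 tMaxY 0.7506 | tΔX 2.0000 tΔY 1.1547
    t=0.7506 [y] (4,3)
    t=0.9600 [x] (5,3)
    t=1.9053 [y] (5,2)
    t=2.9600 [x] (6,2) — stop
  → r_4 = 2.9600

ranges = [0.7000, 0.4041, 1.7551, 2.9600]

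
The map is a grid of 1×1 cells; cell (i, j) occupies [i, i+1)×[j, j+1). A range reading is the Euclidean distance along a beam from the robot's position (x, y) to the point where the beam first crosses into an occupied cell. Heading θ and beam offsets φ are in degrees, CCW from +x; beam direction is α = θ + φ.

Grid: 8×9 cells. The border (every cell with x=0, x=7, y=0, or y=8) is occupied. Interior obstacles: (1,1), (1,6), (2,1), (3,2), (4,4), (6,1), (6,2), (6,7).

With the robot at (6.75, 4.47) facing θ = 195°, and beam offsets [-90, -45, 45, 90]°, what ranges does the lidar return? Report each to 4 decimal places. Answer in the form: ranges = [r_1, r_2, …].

beam 1: φ=-90°, α=105°
  d=(-0.2588,0.9659)  start (6,4)  tX=2.8978 tY=0.5487  stride 1/|dx|=3.8637 1/|dy|=1.0353
    cross y-line → (6,5), t=0.5487
    cross y-line → (6,6), t=1.5840
    cross y-line → (6,7), t=2.6192 (wall)
  → r_1 = 2.6192
beam 2: φ=-45°, α=150°
  d=(-0.8660,0.5000)  start (6,4)  tX=0.8660 tY=1.0600  stride 1/|dx|=1.1547 1/|dy|=2.0000
    cross x-line → (5,4), t=0.8660
    cross y-line → (5,5), t=1.0600
    cross x-line → (4,5), t=2.0207
    cross y-line → (4,6), t=3.0600
    cross x-line → (3,6), t=3.1754
    cross x-line → (2,6), t=4.3301
    cross y-line → (2,7), t=5.0600
    cross x-line → (1,7), t=5.4848
    cross x-line → (0,7), t=6.6395 (wall)
  → r_2 = 6.6395
beam 3: φ=45°, α=240°
  d=(-0.5000,-0.8660)  start (6,4)  tX=1.5000 tY=0.5427  stride 1/|dx|=2.0000 1/|dy|=1.1547
    cross y-line → (6,3), t=0.5427
    cross x-line → (5,3), t=1.5000
    cross y-line → (5,2), t=1.6974
    cross y-line → (5,1), t=2.8521
    cross x-line → (4,1), t=3.5000
    cross y-line → (4,0), t=4.0068 (wall)
  → r_3 = 4.0068
beam 4: φ=90°, α=285°
  d=(0.2588,-0.9659)  start (6,4)  tX=0.9659 tY=0.4866  stride 1/|dx|=3.8637 1/|dy|=1.0353
    cross y-line → (6,3), t=0.4866
    cross x-line → (7,3), t=0.9659 (wall)
  → r_4 = 0.9659

ranges = [2.6192, 6.6395, 4.0068, 0.9659]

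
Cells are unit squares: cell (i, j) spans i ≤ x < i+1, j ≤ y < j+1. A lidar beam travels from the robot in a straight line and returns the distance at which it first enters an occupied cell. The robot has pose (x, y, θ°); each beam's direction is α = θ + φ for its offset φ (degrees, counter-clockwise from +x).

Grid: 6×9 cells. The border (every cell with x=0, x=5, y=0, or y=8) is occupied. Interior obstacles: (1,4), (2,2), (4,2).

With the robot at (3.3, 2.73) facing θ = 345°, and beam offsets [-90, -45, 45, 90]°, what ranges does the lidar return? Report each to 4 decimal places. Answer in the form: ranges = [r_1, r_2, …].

beam 1: φ=-90°, α=255°
  cosα=-0.2588 sinα=-0.9659 | (3,2) | tMaxX 1.1591 tMaxY 0.7558 | tΔX 3.8637 tΔY 1.0353
    t=0.7558 [y] (3,1)
    t=1.1591 [x] (2,1)
    t=1.7910 [y] (2,0) — stop
  → r_1 = 1.7910
beam 2: φ=-45°, α=300°
  cosα=0.5000 sinα=-0.8660 | (3,2) | tMaxX 1.4000 tMaxY 0.8429 | tΔX 2.0000 tΔY 1.1547
    t=0.8429 [y] (3,1)
    t=1.4000 [x] (4,1)
    t=1.9976 [y] (4,0) — stop
  → r_2 = 1.9976
beam 3: φ=45°, α=30°
  cosα=0.8660 sinα=0.5000 | (3,2) | tMaxX 0.8083 tMaxY 0.5400 | tΔX 1.1547 tΔY 2.0000
    t=0.5400 [y] (3,3)
    t=0.8083 [x] (4,3)
    t=1.9630 [x] (5,3) — stop
  → r_3 = 1.9630
beam 4: φ=90°, α=75°
  cosα=0.2588 sinα=0.9659 | (3,2) | tMaxX 2.7046 tMaxY 0.2795 | tΔX 3.8637 tΔY 1.0353
    t=0.2795 [y] (3,3)
    t=1.3148 [y] (3,4)
    t=2.3501 [y] (3,5)
    t=2.7046 [x] (4,5)
    t=3.3854 [y] (4,6)
    t=4.4206 [y] (4,7)
    t=5.4559 [y] (4,8) — stop
  → r_4 = 5.4559

ranges = [1.7910, 1.9976, 1.9630, 5.4559]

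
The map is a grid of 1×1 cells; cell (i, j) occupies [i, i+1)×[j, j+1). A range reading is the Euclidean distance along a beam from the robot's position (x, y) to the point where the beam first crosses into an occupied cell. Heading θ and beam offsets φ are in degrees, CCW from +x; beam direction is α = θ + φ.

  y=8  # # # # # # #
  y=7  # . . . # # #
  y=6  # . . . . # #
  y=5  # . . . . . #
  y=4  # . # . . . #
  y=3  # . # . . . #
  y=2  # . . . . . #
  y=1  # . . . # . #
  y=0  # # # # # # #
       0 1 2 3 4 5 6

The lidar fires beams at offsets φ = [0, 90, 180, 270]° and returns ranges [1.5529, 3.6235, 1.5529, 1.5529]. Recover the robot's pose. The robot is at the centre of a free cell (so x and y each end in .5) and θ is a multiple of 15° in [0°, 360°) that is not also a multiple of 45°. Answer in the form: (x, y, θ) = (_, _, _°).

Candidates: 29 free-cell centres × 16 headings = 464 poses. Raycast each; keep the one whose scan matches to 4 dp.
  (3.5, 3.5, 255°): beam 1 = 2.5882 ≠ 1.5529 ✗
  (1.5, 5.5, 330°): beam 1 = 1.0000 ≠ 1.5529 ✗
  (2.5, 7.5, 240°): beam 1 = 3.0000 ≠ 1.5529 ✗
  …
  (2.5, 6.5, 255°): r_1=1.5529, r_2=3.6235, r_3=1.5529, r_4=1.5529 — all match ✓
No second candidate reproduces the full scan.

(x, y, θ) = (2.5, 6.5, 255°)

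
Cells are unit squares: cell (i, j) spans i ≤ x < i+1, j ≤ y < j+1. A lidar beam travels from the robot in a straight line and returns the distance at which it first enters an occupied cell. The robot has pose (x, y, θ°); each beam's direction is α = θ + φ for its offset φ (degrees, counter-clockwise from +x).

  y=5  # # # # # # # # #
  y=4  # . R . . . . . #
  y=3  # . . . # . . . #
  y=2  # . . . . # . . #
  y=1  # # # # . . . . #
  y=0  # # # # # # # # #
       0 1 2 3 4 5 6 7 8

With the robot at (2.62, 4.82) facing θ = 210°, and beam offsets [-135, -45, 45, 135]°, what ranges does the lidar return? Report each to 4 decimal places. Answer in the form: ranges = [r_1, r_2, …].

ranges = [0.1863, 0.6955, 2.9195, 5.5698]

beam 1: φ=-135°, α=75°
  direction (0.2588, 0.9659); cell (2,4); t to first gridline: x 1.4682, y 0.1863 (then +3.8637 / +1.0353)
    (2,5) via y @ 0.1863  # hit
  → r_1 = 0.1863
beam 2: φ=-45°, α=165°
  direction (-0.9659, 0.2588); cell (2,4); t to first gridline: x 0.6419, y 0.6955 (then +1.0353 / +3.8637)
    (1,4) via x @ 0.6419
    (1,5) via y @ 0.6955  # hit
  → r_2 = 0.6955
beam 3: φ=45°, α=255°
  direction (-0.2588, -0.9659); cell (2,4); t to first gridline: x 2.3955, y 0.8489 (then +3.8637 / +1.0353)
    (2,3) via y @ 0.8489
    (2,2) via y @ 1.8842
    (1,2) via x @ 2.3955
    (1,1) via y @ 2.9195  # hit
  → r_3 = 2.9195
beam 4: φ=135°, α=345°
  direction (0.9659, -0.2588); cell (2,4); t to first gridline: x 0.3934, y 3.1682 (then +1.0353 / +3.8637)
    (3,4) via x @ 0.3934
    (4,4) via x @ 1.4287
    (5,4) via x @ 2.4640
    (5,3) via y @ 3.1682
    (6,3) via x @ 3.4992
    (7,3) via x @ 4.5345
    (8,3) via x @ 5.5698  # hit
  → r_4 = 5.5698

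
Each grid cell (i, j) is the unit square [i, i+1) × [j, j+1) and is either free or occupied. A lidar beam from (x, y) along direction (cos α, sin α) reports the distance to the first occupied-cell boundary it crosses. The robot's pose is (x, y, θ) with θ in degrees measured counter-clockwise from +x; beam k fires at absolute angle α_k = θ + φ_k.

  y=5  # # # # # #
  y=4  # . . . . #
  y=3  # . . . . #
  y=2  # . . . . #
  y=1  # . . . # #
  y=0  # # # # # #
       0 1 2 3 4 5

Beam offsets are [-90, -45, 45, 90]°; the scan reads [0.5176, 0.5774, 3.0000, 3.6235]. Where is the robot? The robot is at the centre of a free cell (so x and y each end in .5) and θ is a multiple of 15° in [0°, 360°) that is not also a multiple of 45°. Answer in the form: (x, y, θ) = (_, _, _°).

(x, y, θ) = (3.5, 1.5, 15°)

Candidates: 15 free-cell centres × 16 headings = 240 poses. Raycast each; keep the one whose scan matches to 4 dp.
  (2.5, 1.5, 210°): beam 1 = 3.0000 ≠ 0.5176 ✗
  (2.5, 3.5, 120°): beam 1 = 2.8868 ≠ 0.5176 ✗
  (4.5, 2.5, 285°): beam 1 = 3.6235 ≠ 0.5176 ✗
  (4.5, 2.5, 345°): beam 3 = 0.5774 ≠ 3.0000 ✗
  (2.5, 2.5, 75°): beam 1 = 1.9319 ≠ 0.5176 ✗
  …
  (3.5, 1.5, 15°): r_1=0.5176, r_2=0.5774, r_3=3.0000, r_4=3.6235 — all match ✓
Only this pose fits every beam.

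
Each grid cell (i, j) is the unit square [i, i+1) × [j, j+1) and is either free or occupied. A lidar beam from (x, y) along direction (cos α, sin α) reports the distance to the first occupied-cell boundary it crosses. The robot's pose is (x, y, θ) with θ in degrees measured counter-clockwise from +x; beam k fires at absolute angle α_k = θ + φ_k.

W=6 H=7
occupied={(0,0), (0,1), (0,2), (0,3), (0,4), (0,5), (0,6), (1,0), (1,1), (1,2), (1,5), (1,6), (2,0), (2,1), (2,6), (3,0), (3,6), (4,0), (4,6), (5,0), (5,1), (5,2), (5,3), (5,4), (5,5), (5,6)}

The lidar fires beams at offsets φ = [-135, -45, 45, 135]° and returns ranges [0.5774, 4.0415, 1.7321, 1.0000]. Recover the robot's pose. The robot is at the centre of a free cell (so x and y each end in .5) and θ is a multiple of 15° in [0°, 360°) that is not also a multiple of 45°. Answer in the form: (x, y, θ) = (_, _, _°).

(x, y, θ) = (4.5, 2.5, 165°)

Enumerate (i+0.5, j+0.5, θ) over the 16 free cells and 16 admissible headings. For each, cast all 4 beams and compare to the given ranges.
  (2.5, 3.5, 150°): beam 1 = 2.5882 ≠ 0.5774 ✗
  (2.5, 2.5, 255°): beam 1 = 2.8868 ≠ 0.5774 ✗
  (1.5, 3.5, 30°): beam 1 = 0.5176 ≠ 0.5774 ✗
  (2.5, 2.5, 105°): beam 1 = 2.8868 ≠ 0.5774 ✗
  …
  (4.5, 2.5, 165°): r_1=0.5774, r_2=4.0415, r_3=1.7321, r_4=1.0000 — all match ✓
Unique over the lattice → pose = (4.5, 2.5, 165°).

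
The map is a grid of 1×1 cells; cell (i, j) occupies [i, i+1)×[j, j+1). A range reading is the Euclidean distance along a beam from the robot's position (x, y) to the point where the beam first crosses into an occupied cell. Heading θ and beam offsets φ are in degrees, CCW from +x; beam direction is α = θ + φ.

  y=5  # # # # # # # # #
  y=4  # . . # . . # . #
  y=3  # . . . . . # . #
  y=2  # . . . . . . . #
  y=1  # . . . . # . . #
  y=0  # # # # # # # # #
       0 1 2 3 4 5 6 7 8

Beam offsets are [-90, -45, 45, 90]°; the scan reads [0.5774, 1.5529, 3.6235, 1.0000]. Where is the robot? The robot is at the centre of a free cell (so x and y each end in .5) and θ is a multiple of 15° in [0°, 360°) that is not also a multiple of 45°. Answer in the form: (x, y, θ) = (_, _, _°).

Enumerate (i+0.5, j+0.5, θ) over the 24 free cells and 16 admissible headings. For each, cast all 4 beams and compare to the given ranges.
  (7.5, 1.5, 330°): beam 2 = 0.5176 ≠ 1.5529 ✗
  (1.5, 4.5, 15°): beam 1 = 3.6235 ≠ 0.5774 ✗
  (5.5, 2.5, 240°): beam 1 = 5.0000 ≠ 0.5774 ✗
  …
  (5.5, 4.5, 210°): r_1=0.5774, r_2=1.5529, r_3=3.6235, r_4=1.0000 — all match ✓
Only this pose fits every beam.

(x, y, θ) = (5.5, 4.5, 210°)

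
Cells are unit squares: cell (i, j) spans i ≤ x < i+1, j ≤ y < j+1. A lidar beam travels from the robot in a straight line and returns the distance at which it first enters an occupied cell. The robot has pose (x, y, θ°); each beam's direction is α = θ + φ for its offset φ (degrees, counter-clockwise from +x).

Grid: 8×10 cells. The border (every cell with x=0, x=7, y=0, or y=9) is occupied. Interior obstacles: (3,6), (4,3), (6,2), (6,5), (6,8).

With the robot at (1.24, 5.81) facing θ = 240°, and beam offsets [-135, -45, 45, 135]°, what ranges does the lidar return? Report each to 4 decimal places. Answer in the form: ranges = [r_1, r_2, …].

beam 1: φ=-135°, α=105°
  direction (-0.2588, 0.9659); cell (1,5); t to first gridline: x 0.9273, y 0.1967 (then +3.8637 / +1.0353)
    (1,6) via y @ 0.1967
    (0,6) via x @ 0.9273  # hit
  → r_1 = 0.9273
beam 2: φ=-45°, α=195°
  direction (-0.9659, -0.2588); cell (1,5); t to first gridline: x 0.2485, y 3.1296 (then +1.0353 / +3.8637)
    (0,5) via x @ 0.2485  # hit
  → r_2 = 0.2485
beam 3: φ=45°, α=285°
  direction (0.2588, -0.9659); cell (1,5); t to first gridline: x 2.9364, y 0.8386 (then +3.8637 / +1.0353)
    (1,4) via y @ 0.8386
    (1,3) via y @ 1.8738
    (1,2) via y @ 2.9091
    (2,2) via x @ 2.9364
    (2,1) via y @ 3.9444
    (2,0) via y @ 4.9797  # hit
  → r_3 = 4.9797
beam 4: φ=135°, α=15°
  direction (0.9659, 0.2588); cell (1,5); t to first gridline: x 0.7868, y 0.7341 (then +1.0353 / +3.8637)
    (1,6) via y @ 0.7341
    (2,6) via x @ 0.7868
    (3,6) via x @ 1.8221  # hit
  → r_4 = 1.8221

ranges = [0.9273, 0.2485, 4.9797, 1.8221]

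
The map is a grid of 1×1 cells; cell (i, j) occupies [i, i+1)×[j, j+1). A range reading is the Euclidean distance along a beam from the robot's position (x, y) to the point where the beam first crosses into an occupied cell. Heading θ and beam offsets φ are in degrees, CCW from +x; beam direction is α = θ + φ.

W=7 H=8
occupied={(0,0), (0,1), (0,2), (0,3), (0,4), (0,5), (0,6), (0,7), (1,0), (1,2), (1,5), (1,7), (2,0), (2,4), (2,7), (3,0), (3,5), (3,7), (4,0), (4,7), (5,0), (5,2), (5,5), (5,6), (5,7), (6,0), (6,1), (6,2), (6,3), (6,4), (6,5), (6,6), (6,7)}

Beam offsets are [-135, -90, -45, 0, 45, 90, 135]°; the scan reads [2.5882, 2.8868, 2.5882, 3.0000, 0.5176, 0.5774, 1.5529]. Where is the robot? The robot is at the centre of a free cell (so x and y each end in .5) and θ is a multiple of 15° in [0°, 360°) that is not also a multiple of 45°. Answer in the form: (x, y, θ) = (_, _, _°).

(x, y, θ) = (2.5, 3.5, 30°)

Candidates: 23 free-cell centres × 16 headings = 368 poses. Raycast each; keep the one whose scan matches to 4 dp.
  (5.5, 3.5, 255°): beam 1 = 4.0415 ≠ 2.5882 ✗
  (3.5, 2.5, 30°): beam 1 = 1.5529 ≠ 2.5882 ✗
  (5.5, 4.5, 300°): beam 1 = 1.9319 ≠ 2.5882 ✗
  (3.5, 2.5, 300°): beam 1 = 1.5529 ≠ 2.5882 ✗
  …
  (2.5, 3.5, 30°): r_1=2.5882, r_2=2.8868, r_3=2.5882, r_4=3.0000, r_5=0.5176, r_6=0.5774, r_7=1.5529 — all match ✓
No second candidate reproduces the full scan.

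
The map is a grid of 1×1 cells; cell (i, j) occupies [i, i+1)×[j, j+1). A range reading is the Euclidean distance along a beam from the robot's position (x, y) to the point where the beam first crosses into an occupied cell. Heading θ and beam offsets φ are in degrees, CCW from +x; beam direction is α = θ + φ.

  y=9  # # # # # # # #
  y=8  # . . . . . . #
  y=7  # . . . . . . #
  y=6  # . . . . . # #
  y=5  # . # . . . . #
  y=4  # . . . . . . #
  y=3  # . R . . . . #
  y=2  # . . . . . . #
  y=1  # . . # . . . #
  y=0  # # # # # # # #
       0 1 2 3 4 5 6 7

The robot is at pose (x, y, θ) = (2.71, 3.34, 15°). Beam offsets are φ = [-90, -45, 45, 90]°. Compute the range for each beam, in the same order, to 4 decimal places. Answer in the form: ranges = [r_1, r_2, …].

beam 1: φ=-90°, α=285°
  direction (0.2588, -0.9659); cell (2,3); t to first gridline: x 1.1205, y 0.3520 (then +3.8637 / +1.0353)
    (2,2) via y @ 0.3520
    (3,2) via x @ 1.1205
    (3,1) via y @ 1.3873  # hit
  → r_1 = 1.3873
beam 2: φ=-45°, α=330°
  direction (0.8660, -0.5000); cell (2,3); t to first gridline: x 0.3349, y 0.6800 (then +1.1547 / +2.0000)
    (3,3) via x @ 0.3349
    (3,2) via y @ 0.6800
    (4,2) via x @ 1.4896
    (5,2) via x @ 2.6443
    (5,1) via y @ 2.6800
    (6,1) via x @ 3.7990
    (6,0) via y @ 4.6800  # hit
  → r_2 = 4.6800
beam 3: φ=45°, α=60°
  direction (0.5000, 0.8660); cell (2,3); t to first gridline: x 0.5800, y 0.7621 (then +2.0000 / +1.1547)
    (3,3) via x @ 0.5800
    (3,4) via y @ 0.7621
    (3,5) via y @ 1.9168
    (4,5) via x @ 2.5800
    (4,6) via y @ 3.0715
    (4,7) via y @ 4.2262
    (5,7) via x @ 4.5800
    (5,8) via y @ 5.3809
    (5,9) via y @ 6.5356  # hit
  → r_3 = 6.5356
beam 4: φ=90°, α=105°
  direction (-0.2588, 0.9659); cell (2,3); t to first gridline: x 2.7432, y 0.6833 (then +3.8637 / +1.0353)
    (2,4) via y @ 0.6833
    (2,5) via y @ 1.7186  # hit
  → r_4 = 1.7186

ranges = [1.3873, 4.6800, 6.5356, 1.7186]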